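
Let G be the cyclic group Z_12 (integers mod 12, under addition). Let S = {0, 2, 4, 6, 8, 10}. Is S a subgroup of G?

Yes

|S| = 6 divides |G| = 12, consistent with Lagrange.
S contains the identity, every element's inverse is in S, and S is closed under +: it is a subgroup.
In fact S = ⟨2⟩.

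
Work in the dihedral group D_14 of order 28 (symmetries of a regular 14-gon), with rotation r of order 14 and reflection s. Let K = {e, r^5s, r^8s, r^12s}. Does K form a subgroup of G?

No

Closure fails: r^12s · r^8s = r^4 ∉ K. So K is not a subgroup.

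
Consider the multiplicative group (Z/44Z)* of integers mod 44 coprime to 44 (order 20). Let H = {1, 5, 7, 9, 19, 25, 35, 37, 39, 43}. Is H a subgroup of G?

|H| = 10 divides |G| = 20, consistent with Lagrange.
H contains the identity, every element's inverse is in H, and H is closed under ·: it is a subgroup.
In fact H = ⟨35⟩.

Yes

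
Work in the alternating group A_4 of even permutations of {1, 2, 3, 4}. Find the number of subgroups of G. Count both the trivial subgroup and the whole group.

10

|G| = 12, so by Lagrange every subgroup order divides 12. Divisors: 1, 2, 3, 4, 6, 12.
Subgroups by order — order 1: 1; order 2: 3; order 3: 4; order 4: 1; order 6: 0; order 12: 1.
Total: 1 + 3 + 4 + 1 + 0 + 1 = 10.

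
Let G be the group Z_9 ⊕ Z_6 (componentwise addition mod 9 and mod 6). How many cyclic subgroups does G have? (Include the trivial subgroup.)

A cyclic subgroup of order d is generated by each of its φ(d) elements of order d, so the cyclic subgroups of order d number (#elements of order d)/φ(d).
Cyclic subgroups by order — order 1: 1; order 2: 1; order 3: 4; order 6: 4; order 9: 3; order 18: 3.
Total: 16.

16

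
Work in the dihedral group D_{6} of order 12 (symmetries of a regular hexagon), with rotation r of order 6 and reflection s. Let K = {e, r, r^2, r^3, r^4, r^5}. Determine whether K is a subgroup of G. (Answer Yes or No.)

|K| = 6 divides |G| = 12, consistent with Lagrange.
K contains the identity, every element's inverse is in K, and K is closed under ·: it is a subgroup.
In fact K = ⟨r^5⟩.

Yes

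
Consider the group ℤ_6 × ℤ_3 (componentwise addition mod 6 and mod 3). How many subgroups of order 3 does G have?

|G| = 18 and 3 | 18, so subgroups of order 3 are possible by Lagrange.
The subgroups of order 3 are: {(0,0), (0,1), (0,2)}; {(0,0), (2,0), (4,0)}; {(0,0), (2,1), (4,2)}; {(0,0), (2,2), (4,1)}.
So G has 4 subgroups of order 3.

4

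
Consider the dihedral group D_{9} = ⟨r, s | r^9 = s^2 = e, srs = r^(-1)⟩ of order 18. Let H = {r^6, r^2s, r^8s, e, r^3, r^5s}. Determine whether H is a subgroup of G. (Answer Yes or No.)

|H| = 6 divides |G| = 18, consistent with Lagrange.
H contains the identity, every element's inverse is in H, and H is closed under ·: it is a subgroup.

Yes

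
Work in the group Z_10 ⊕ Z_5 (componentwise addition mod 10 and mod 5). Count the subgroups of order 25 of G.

|G| = 50 and 25 | 50, so subgroups of order 25 are possible by Lagrange.
The subgroups of order 25 are: {(0,0), (0,1), (0,2), (0,3), (0,4), (2,0), (2,1), (2,2), (2,3), (2,4), (4,0), (4,1), (4,2), (4,3), (4,4), (6,0), (6,1), (6,2), (6,3), (6,4), (8,0), (8,1), (8,2), (8,3), (8,4)}.
So G has 1 subgroup of order 25.

1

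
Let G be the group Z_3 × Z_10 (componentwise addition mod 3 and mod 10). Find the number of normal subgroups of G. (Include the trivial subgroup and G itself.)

G is abelian, so every subgroup is normal.
G has 8 subgroups in total, hence 8 normal subgroups.

8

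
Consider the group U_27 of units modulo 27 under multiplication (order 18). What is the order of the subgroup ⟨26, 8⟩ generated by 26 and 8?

|⟨26⟩| = 2 and |⟨8⟩| = 6, so |H| is a multiple of lcm(2, 6) = 6 and divides |G| = 18.
Closing under the operation: H = {1, 8, 10, 17, 19, 26}, so |H| = 6.

6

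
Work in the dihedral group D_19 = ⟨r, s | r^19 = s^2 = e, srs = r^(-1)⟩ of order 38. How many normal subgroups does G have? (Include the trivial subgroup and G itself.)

G has 22 subgroups. Checking conjugation-invariance by order — order 1: 1/1 normal; order 2: 0/19 normal; order 19: 1/1 normal; order 38: 1/1 normal.
Total normal subgroups: 3.

3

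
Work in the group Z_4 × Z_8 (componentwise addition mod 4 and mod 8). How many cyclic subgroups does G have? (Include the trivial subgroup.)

14

A cyclic subgroup of order d is generated by each of its φ(d) elements of order d, so the cyclic subgroups of order d number (#elements of order d)/φ(d).
Cyclic subgroups by order — order 1: 1; order 2: 3; order 4: 6; order 8: 4.
Total: 14.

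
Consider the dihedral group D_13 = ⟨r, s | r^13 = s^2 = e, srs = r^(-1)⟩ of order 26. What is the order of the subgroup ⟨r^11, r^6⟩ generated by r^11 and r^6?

|⟨r^11⟩| = 13 and |⟨r^6⟩| = 13, so |H| is a multiple of lcm(13, 13) = 13 and divides |G| = 26.
Closing under the operation: H = {e, r, r^2, r^3, r^4, r^5, r^6, r^7, r^8, r^9, r^10, r^11, r^12}, so |H| = 13.

13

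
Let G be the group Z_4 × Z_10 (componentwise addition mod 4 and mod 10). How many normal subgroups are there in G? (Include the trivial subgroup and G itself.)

16

G is abelian, so every subgroup is normal.
G has 16 subgroups in total, hence 16 normal subgroups.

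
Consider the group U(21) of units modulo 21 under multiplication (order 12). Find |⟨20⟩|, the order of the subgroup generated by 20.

Compute successive powers of 20 mod 21: 20, 1; 20^2 ≡ 1 (mod 21).
So |⟨20⟩| = 2.

2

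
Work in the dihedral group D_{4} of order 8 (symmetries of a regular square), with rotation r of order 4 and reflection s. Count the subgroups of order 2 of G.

5

|G| = 8 and 2 | 8, so subgroups of order 2 are possible by Lagrange.
The subgroups of order 2 are: {e, r^2}; {e, r^2s}; {e, r^3s}; {e, rs}; … (5 in all).
So G has 5 subgroups of order 2.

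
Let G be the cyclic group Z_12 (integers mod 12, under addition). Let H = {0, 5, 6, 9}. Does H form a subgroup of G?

No

5 ∈ H but its inverse 7 ∉ H, so H is not a subgroup.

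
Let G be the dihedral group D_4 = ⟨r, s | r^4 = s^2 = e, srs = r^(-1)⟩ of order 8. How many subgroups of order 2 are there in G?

|G| = 8 and 2 | 8, so subgroups of order 2 are possible by Lagrange.
The subgroups of order 2 are: {e, r^2}; {e, r^2s}; {e, r^3s}; {e, rs}; … (5 in all).
So G has 5 subgroups of order 2.

5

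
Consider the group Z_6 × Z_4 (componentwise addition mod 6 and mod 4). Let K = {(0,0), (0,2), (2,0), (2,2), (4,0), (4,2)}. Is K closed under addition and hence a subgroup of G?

Yes

|K| = 6 divides |G| = 24, consistent with Lagrange.
K contains the identity, every element's inverse is in K, and K is closed under +: it is a subgroup.
In fact K = ⟨(2,2)⟩.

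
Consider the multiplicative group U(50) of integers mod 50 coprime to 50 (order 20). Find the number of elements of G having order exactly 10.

The elements of order 10 are: 9, 19, 29, 39.
That's 4.

4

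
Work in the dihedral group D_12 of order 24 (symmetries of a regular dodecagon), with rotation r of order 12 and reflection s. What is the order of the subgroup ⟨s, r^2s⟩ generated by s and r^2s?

12

|⟨s⟩| = 2 and |⟨r^2s⟩| = 2, so |H| is a multiple of lcm(2, 2) = 2 and divides |G| = 24.
Closing under the operation: H = {e, r^2, r^4, r^6, r^8, r^10, s, r^2s, r^4s, r^6s, r^8s, r^10s}, so |H| = 12.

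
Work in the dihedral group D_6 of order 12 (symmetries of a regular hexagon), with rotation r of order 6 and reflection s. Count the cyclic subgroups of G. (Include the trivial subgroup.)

A cyclic subgroup of order d is generated by each of its φ(d) elements of order d, so the cyclic subgroups of order d number (#elements of order d)/φ(d).
Cyclic subgroups by order — order 1: 1; order 2: 7; order 3: 1; order 6: 1.
Total: 10.

10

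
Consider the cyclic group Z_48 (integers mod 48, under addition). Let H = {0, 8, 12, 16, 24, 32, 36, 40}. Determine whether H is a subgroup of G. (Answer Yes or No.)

Closure fails: 32 + 36 = 20 ∉ H. So H is not a subgroup.

No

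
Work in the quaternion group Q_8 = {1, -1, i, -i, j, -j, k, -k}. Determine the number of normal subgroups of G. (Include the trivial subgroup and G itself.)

6

G has 6 subgroups. Checking conjugation-invariance by order — order 1: 1/1 normal; order 2: 1/1 normal; order 4: 3/3 normal; order 8: 1/1 normal.
Total normal subgroups: 6.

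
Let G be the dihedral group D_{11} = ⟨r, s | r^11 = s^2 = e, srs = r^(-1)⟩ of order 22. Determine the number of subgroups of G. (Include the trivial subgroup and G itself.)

|G| = 22, so by Lagrange every subgroup order divides 22. Divisors: 1, 2, 11, 22.
Subgroups by order — order 1: 1; order 2: 11; order 11: 1; order 22: 1.
Total: 1 + 11 + 1 + 1 = 14.

14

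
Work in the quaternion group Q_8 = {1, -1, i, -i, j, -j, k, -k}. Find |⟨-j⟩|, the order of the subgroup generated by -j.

4

Computing powers of -j: the smallest k with (-j)^k = e is k = 4.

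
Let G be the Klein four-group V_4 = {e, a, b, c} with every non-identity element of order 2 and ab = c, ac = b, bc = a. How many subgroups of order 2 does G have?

3

|G| = 4 and 2 | 4, so subgroups of order 2 are possible by Lagrange.
The subgroups of order 2 are: {e, a}; {e, b}; {e, c}.
So G has 3 subgroups of order 2.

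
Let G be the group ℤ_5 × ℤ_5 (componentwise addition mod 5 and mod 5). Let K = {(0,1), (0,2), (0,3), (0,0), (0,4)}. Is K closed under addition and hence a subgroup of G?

Yes

|K| = 5 divides |G| = 25, consistent with Lagrange.
K contains the identity, every element's inverse is in K, and K is closed under +: it is a subgroup.
In fact K = ⟨(0,1)⟩.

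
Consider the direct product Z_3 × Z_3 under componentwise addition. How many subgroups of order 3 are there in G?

|G| = 9 and 3 | 9, so subgroups of order 3 are possible by Lagrange.
The subgroups of order 3 are: {(0,0), (0,1), (0,2)}; {(0,0), (1,0), (2,0)}; {(0,0), (1,1), (2,2)}; {(0,0), (1,2), (2,1)}.
So G has 4 subgroups of order 3.

4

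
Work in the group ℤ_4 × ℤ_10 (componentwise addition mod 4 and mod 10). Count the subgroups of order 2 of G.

3

|G| = 40 and 2 | 40, so subgroups of order 2 are possible by Lagrange.
The subgroups of order 2 are: {(0,0), (0,5)}; {(0,0), (2,0)}; {(0,0), (2,5)}.
So G has 3 subgroups of order 2.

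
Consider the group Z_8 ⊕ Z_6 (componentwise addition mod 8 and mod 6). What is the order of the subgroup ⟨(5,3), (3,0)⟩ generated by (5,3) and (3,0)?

|⟨(5,3)⟩| = 8 and |⟨(3,0)⟩| = 8, so |H| is a multiple of lcm(8, 8) = 8 and divides |G| = 48.
Closing under the operation: H = {(0,0), (0,3), (1,0), (1,3), (2,0), (2,3), (3,0), (3,3), (4,0), (4,3), (5,0), (5,3), (6,0), (6,3), (7,0), (7,3)}, so |H| = 16.

16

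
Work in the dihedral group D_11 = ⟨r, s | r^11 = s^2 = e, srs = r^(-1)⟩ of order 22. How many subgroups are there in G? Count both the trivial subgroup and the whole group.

|G| = 22, so by Lagrange every subgroup order divides 22. Divisors: 1, 2, 11, 22.
Subgroups by order — order 1: 1; order 2: 11; order 11: 1; order 22: 1.
Total: 1 + 11 + 1 + 1 = 14.

14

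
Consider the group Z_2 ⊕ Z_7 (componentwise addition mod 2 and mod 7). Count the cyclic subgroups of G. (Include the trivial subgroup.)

4

Each element a generates a cyclic subgroup ⟨a⟩; distinct elements may generate the same one (a cyclic group of order d has φ(d) generators).
Cyclic subgroups by order — order 1: 1; order 2: 1; order 7: 1; order 14: 1.
Total: 4.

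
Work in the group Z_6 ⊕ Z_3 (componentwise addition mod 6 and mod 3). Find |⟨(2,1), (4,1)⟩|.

9

|⟨(2,1)⟩| = 3 and |⟨(4,1)⟩| = 3, so |H| is a multiple of lcm(3, 3) = 3 and divides |G| = 18.
Closing under the operation: H = {(0,0), (0,1), (0,2), (2,0), (2,1), (2,2), (4,0), (4,1), (4,2)}, so |H| = 9.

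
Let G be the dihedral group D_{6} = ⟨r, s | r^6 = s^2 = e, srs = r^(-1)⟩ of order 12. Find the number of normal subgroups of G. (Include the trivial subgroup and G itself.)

G has 16 subgroups. Checking conjugation-invariance by order — order 1: 1/1 normal; order 2: 1/7 normal; order 3: 1/1 normal; order 4: 0/3 normal; order 6: 3/3 normal; order 12: 1/1 normal.
Total normal subgroups: 7.

7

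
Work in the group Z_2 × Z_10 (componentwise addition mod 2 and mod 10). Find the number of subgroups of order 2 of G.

3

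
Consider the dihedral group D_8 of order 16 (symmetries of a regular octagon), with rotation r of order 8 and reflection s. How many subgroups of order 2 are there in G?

|G| = 16 and 2 | 16, so subgroups of order 2 are possible by Lagrange.
The subgroups of order 2 are: {e, r^2s}; {e, r^3s}; {e, r^4}; {e, r^4s}; … (9 in all).
So G has 9 subgroups of order 2.

9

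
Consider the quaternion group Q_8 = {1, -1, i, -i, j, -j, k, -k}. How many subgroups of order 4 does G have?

|G| = 8 and 4 | 8, so subgroups of order 4 are possible by Lagrange.
The subgroups of order 4 are: {1, -1, i, -i}; {1, -1, j, -j}; {1, -1, k, -k}.
So G has 3 subgroups of order 4.

3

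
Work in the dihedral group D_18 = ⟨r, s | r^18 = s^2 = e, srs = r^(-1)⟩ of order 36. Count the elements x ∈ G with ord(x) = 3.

2

The elements of order 3 are: r^6, r^12.
That's 2.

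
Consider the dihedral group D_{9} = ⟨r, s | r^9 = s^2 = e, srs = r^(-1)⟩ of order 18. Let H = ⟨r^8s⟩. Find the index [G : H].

|⟨r^8s⟩| = 2 and |G| = 18.
By Lagrange, [G : H] = |G|/|H| = 18/2 = 9.

9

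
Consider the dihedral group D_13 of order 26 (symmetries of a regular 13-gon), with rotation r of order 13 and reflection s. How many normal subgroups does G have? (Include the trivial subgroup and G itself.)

G has 16 subgroups. Checking conjugation-invariance by order — order 1: 1/1 normal; order 2: 0/13 normal; order 13: 1/1 normal; order 26: 1/1 normal.
Total normal subgroups: 3.

3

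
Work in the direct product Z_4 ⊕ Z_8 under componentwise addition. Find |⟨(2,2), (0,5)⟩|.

|⟨(2,2)⟩| = 4 and |⟨(0,5)⟩| = 8, so |H| is a multiple of lcm(4, 8) = 8 and divides |G| = 32.
Closing under the operation: H = {(0,0), (0,1), (0,2), (0,3), (0,4), (0,5), (0,6), (0,7), (2,0), (2,1), (2,2), (2,3), (2,4), (2,5), (2,6), (2,7)}, so |H| = 16.

16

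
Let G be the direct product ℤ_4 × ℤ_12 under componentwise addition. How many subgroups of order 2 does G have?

3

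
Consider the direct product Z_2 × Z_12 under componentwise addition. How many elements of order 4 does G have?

An element (a,b) has order lcm(ord(a), ord(b)); count pairs with lcm equal to 4.
Enumerating gives 4 such elements.

4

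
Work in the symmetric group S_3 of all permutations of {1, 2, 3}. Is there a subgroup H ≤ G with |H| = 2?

2 | 6. A subgroup of order 2 is {e, (1 2)}.

Yes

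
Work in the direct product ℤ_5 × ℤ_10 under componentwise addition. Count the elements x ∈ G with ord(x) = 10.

24

An element (a,b) has order lcm(ord(a), ord(b)); count pairs with lcm equal to 10.
Enumerating gives 24 such elements.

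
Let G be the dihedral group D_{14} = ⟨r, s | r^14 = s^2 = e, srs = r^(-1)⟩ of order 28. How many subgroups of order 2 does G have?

|G| = 28 and 2 | 28, so subgroups of order 2 are possible by Lagrange.
The subgroups of order 2 are: {e, r^10s}; {e, r^11s}; {e, r^12s}; {e, r^13s}; … (15 in all).
So G has 15 subgroups of order 2.

15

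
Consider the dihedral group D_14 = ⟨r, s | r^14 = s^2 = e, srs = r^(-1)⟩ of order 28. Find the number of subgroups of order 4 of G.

|G| = 28 and 4 | 28, so subgroups of order 4 are possible by Lagrange.
The subgroups of order 4 are: {e, r^7, r^3s, r^10s}; {e, r^7, r^4s, r^11s}; {e, r^7, r^5s, r^12s}; {e, r^7, r^6s, r^13s}; … (7 in all).
So G has 7 subgroups of order 4.

7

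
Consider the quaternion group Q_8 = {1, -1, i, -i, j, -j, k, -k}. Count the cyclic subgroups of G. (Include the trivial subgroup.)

5

Group the elements of G by the cyclic subgroup they generate; each cyclic subgroup of order d accounts for φ(d) elements.
Cyclic subgroups by order — order 1: 1; order 2: 1; order 4: 3.
Total: 5.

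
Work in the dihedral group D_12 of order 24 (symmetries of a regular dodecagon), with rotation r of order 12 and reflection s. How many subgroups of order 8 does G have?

3

|G| = 24 and 8 | 24, so subgroups of order 8 are possible by Lagrange.
The subgroups of order 8 are: {e, r^3, r^6, r^9, rs, r^4s, r^7s, r^10s}; {e, r^3, r^6, r^9, r^2s, r^5s, r^8s, r^11s}; {e, r^3, r^6, r^9, s, r^3s, r^6s, r^9s}.
So G has 3 subgroups of order 8.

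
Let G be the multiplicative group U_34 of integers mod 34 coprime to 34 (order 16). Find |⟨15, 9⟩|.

8

|⟨15⟩| = 8 and |⟨9⟩| = 8, so |H| is a multiple of lcm(8, 8) = 8 and divides |G| = 16.
Closing under the operation: H = {1, 9, 13, 15, 19, 21, 25, 33}, so |H| = 8.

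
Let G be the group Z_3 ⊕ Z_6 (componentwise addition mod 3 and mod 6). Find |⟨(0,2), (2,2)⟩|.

9

|⟨(0,2)⟩| = 3 and |⟨(2,2)⟩| = 3, so |H| is a multiple of lcm(3, 3) = 3 and divides |G| = 18.
Closing under the operation: H = {(0,0), (0,2), (0,4), (1,0), (1,2), (1,4), (2,0), (2,2), (2,4)}, so |H| = 9.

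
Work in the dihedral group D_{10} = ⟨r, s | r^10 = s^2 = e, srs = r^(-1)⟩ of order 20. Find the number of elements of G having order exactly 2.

Enumerating element orders in G gives 11 elements of order 2.

11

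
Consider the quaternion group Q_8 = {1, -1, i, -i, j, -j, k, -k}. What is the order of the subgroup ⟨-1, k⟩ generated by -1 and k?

|⟨-1⟩| = 2 and |⟨k⟩| = 4, so |H| is a multiple of lcm(2, 4) = 4 and divides |G| = 8.
Closing under the operation: H = {1, -1, k, -k}, so |H| = 4.

4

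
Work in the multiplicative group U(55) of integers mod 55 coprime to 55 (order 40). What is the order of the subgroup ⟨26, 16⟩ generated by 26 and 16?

5

|⟨26⟩| = 5 and |⟨16⟩| = 5, so |H| is a multiple of lcm(5, 5) = 5 and divides |G| = 40.
Closing under the operation: H = {1, 16, 26, 31, 36}, so |H| = 5.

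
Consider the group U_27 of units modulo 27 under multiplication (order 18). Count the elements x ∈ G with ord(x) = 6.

2

The elements of order 6 are: 8, 17.
That's 2.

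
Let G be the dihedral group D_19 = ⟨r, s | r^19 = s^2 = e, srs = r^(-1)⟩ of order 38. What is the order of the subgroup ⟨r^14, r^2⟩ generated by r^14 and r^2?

19

|⟨r^14⟩| = 19 and |⟨r^2⟩| = 19, so |H| is a multiple of lcm(19, 19) = 19 and divides |G| = 38.
Closing under the operation: H = {e, r, r^2, r^3, r^4, r^5, r^6, r^7, r^8, r^9, r^10, r^11, r^12, r^13, r^14, r^15, r^16, r^17, r^18}, so |H| = 19.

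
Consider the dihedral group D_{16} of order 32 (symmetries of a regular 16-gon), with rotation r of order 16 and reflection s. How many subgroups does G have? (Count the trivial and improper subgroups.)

|G| = 32, so by Lagrange every subgroup order divides 32. Divisors: 1, 2, 4, 8, 16, 32.
Subgroups by order — order 1: 1; order 2: 17; order 4: 9; order 8: 5; order 16: 3; order 32: 1.
Total: 1 + 17 + 9 + 5 + 3 + 1 = 36.

36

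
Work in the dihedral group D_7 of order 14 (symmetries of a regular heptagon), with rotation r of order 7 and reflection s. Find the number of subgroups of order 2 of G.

|G| = 14 and 2 | 14, so subgroups of order 2 are possible by Lagrange.
The subgroups of order 2 are: {e, r^2s}; {e, r^3s}; {e, r^4s}; {e, r^5s}; … (7 in all).
So G has 7 subgroups of order 2.

7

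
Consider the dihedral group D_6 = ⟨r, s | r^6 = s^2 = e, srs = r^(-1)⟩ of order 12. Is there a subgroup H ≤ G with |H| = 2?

Yes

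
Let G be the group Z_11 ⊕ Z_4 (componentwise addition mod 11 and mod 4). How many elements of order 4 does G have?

An element (a,b) has order lcm(ord(a), ord(b)); count pairs with lcm equal to 4.
Enumerating gives 2 such elements.

2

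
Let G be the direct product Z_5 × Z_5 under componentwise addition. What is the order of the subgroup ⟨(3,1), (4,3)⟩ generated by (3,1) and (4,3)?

|⟨(3,1)⟩| = 5 and |⟨(4,3)⟩| = 5, so |H| is a multiple of lcm(5, 5) = 5 and divides |G| = 25.
Closing under the operation: H = {(0,0), (1,2), (2,4), (3,1), (4,3)}, so |H| = 5.

5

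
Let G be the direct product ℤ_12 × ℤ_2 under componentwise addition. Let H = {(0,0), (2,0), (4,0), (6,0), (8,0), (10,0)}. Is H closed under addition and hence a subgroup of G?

|H| = 6 divides |G| = 24, consistent with Lagrange.
H contains the identity, every element's inverse is in H, and H is closed under +: it is a subgroup.
In fact H = ⟨(10,0)⟩.

Yes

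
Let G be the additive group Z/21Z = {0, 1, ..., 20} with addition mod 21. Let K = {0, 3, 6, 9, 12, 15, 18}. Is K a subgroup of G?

Yes

|K| = 7 divides |G| = 21, consistent with Lagrange.
K contains the identity, every element's inverse is in K, and K is closed under +: it is a subgroup.
In fact K = ⟨18⟩.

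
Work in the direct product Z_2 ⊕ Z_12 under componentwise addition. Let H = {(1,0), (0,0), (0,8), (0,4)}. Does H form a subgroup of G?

No

Closure fails: (0,4) + (1,0) = (1,4) ∉ H. So H is not a subgroup.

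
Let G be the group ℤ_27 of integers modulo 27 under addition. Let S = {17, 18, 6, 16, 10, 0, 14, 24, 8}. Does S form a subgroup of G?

No

6 ∈ S but its inverse 21 ∉ S, so S is not a subgroup.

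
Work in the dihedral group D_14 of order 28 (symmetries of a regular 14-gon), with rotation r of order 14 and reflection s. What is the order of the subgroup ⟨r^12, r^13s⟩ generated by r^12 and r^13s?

14

|⟨r^12⟩| = 7 and |⟨r^13s⟩| = 2, so |H| is a multiple of lcm(7, 2) = 14 and divides |G| = 28.
Closing under the operation: H = {e, r^2, r^4, r^6, r^8, r^10, r^12, rs, r^3s, r^5s, r^7s, r^9s, r^11s, r^13s}, so |H| = 14.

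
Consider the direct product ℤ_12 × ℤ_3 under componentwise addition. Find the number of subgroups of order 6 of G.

4

|G| = 36 and 6 | 36, so subgroups of order 6 are possible by Lagrange.
The subgroups of order 6 are: {(0,0), (0,1), (0,2), (6,0), (6,1), (6,2)}; {(0,0), (2,0), (4,0), (6,0), (8,0), (10,0)}; {(0,0), (2,2), (4,1), (6,0), (8,2), (10,1)}; {(0,0), (2,1), (4,2), (6,0), (8,1), (10,2)}.
So G has 4 subgroups of order 6.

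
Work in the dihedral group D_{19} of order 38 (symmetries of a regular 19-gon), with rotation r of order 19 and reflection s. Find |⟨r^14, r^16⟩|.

|⟨r^14⟩| = 19 and |⟨r^16⟩| = 19, so |H| is a multiple of lcm(19, 19) = 19 and divides |G| = 38.
Closing under the operation: H = {e, r, r^2, r^3, r^4, r^5, r^6, r^7, r^8, r^9, r^10, r^11, r^12, r^13, r^14, r^15, r^16, r^17, r^18}, so |H| = 19.

19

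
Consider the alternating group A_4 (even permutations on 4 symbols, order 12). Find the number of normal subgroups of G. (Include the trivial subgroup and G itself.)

G has 10 subgroups. Checking conjugation-invariance by order — order 1: 1/1 normal; order 2: 0/3 normal; order 3: 0/4 normal; order 4: 1/1 normal; order 12: 1/1 normal.
Total normal subgroups: 3.

3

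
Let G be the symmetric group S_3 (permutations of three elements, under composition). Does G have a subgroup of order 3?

Yes

3 | 6. A subgroup of order 3 is {e, (1 2 3), (1 3 2)}.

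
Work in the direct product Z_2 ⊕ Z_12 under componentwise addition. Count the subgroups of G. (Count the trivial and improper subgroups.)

16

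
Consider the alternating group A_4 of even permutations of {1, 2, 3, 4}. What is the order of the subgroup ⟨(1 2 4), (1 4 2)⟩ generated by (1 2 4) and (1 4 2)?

|⟨(1 2 4)⟩| = 3 and |⟨(1 4 2)⟩| = 3, so |H| is a multiple of lcm(3, 3) = 3 and divides |G| = 12.
Closing under the operation: H = {e, (1 2 4), (1 4 2)}, so |H| = 3.

3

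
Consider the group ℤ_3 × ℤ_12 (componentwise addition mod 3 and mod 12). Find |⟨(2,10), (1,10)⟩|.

18

|⟨(2,10)⟩| = 6 and |⟨(1,10)⟩| = 6, so |H| is a multiple of lcm(6, 6) = 6 and divides |G| = 36.
Closing under the operation: H = {(0,0), (0,2), (0,4), (0,6), (0,8), (0,10), (1,0), (1,2), (1,4), (1,6), (1,8), (1,10), (2,0), (2,2), (2,4), (2,6), (2,8), (2,10)}, so |H| = 18.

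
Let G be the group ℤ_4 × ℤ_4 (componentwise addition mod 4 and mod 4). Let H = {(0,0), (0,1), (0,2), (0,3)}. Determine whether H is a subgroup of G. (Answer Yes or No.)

Yes

|H| = 4 divides |G| = 16, consistent with Lagrange.
H contains the identity, every element's inverse is in H, and H is closed under +: it is a subgroup.
In fact H = ⟨(0,1)⟩.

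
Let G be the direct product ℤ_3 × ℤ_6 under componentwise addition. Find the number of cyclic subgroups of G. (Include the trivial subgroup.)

10

Group the elements of G by the cyclic subgroup they generate; each cyclic subgroup of order d accounts for φ(d) elements.
Cyclic subgroups by order — order 1: 1; order 2: 1; order 3: 4; order 6: 4.
Total: 10.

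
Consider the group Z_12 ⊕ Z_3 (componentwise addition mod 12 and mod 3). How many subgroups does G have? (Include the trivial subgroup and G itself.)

18

|G| = 36, so by Lagrange every subgroup order divides 36. Divisors: 1, 2, 3, 4, 6, 9, 12, 18, 36.
Subgroups by order — order 1: 1; order 2: 1; order 3: 4; order 4: 1; order 6: 4; order 9: 1; order 12: 4; order 18: 1; order 36: 1.
Total: 1 + 1 + 4 + 1 + 4 + 1 + 4 + 1 + 1 = 18.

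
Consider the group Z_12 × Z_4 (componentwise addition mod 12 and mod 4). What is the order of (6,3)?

4

The order of (6,3) in Z_12 × Z_4 is lcm(ord(6) in Z_12, ord(3) in Z_4).
ord(6) = 2 and ord(3) = 4, so |⟨(6,3)⟩| = lcm(2, 4) = 4.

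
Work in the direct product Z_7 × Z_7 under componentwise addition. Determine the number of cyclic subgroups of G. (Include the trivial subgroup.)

Each element a generates a cyclic subgroup ⟨a⟩; distinct elements may generate the same one (a cyclic group of order d has φ(d) generators).
Cyclic subgroups by order — order 1: 1; order 7: 8.
Total: 9.

9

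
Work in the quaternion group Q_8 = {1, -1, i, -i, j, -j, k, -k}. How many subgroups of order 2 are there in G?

|G| = 8 and 2 | 8, so subgroups of order 2 are possible by Lagrange.
The subgroups of order 2 are: {1, -1}.
So G has 1 subgroup of order 2.

1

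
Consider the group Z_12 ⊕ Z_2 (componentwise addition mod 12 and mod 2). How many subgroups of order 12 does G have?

3

|G| = 24 and 12 | 24, so subgroups of order 12 are possible by Lagrange.
The subgroups of order 12 are: {(0,0), (0,1), (2,0), (2,1), (4,0), (4,1), (6,0), (6,1), (8,0), (8,1), (10,0), (10,1)}; {(0,0), (1,0), (2,0), (3,0), (4,0), (5,0), (6,0), (7,0), (8,0), (9,0), (10,0), (11,0)}; {(0,0), (1,1), (2,0), (3,1), (4,0), (5,1), (6,0), (7,1), (8,0), (9,1), (10,0), (11,1)}.
So G has 3 subgroups of order 12.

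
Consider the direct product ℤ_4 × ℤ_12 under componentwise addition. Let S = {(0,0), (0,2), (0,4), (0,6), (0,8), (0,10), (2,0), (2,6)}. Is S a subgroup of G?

No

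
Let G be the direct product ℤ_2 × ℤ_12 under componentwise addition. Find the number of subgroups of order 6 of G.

|G| = 24 and 6 | 24, so subgroups of order 6 are possible by Lagrange.
The subgroups of order 6 are: {(0,0), (0,2), (0,4), (0,6), (0,8), (0,10)}; {(0,0), (0,4), (0,8), (1,0), (1,4), (1,8)}; {(0,0), (0,4), (0,8), (1,2), (1,6), (1,10)}.
So G has 3 subgroups of order 6.

3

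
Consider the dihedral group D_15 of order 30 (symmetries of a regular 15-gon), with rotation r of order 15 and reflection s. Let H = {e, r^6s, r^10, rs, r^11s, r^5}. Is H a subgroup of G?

|H| = 6 divides |G| = 30, consistent with Lagrange.
H contains the identity, every element's inverse is in H, and H is closed under ·: it is a subgroup.

Yes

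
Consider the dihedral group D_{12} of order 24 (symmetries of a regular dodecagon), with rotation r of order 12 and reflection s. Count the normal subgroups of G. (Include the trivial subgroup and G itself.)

G has 34 subgroups. Checking conjugation-invariance by order — order 1: 1/1 normal; order 2: 1/13 normal; order 3: 1/1 normal; order 4: 1/7 normal; order 6: 1/5 normal; order 8: 0/3 normal; order 12: 3/3 normal; order 24: 1/1 normal.
Total normal subgroups: 9.

9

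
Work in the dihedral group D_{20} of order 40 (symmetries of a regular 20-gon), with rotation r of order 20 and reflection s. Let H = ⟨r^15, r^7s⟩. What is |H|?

8

|⟨r^15⟩| = 4 and |⟨r^7s⟩| = 2, so |H| is a multiple of lcm(4, 2) = 4 and divides |G| = 40.
Closing under the operation: H = {e, r^5, r^10, r^15, r^2s, r^7s, r^12s, r^17s}, so |H| = 8.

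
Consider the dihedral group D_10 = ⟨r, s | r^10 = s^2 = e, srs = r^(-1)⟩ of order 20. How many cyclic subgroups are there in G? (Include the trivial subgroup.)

A cyclic subgroup of order d is generated by each of its φ(d) elements of order d, so the cyclic subgroups of order d number (#elements of order d)/φ(d).
Cyclic subgroups by order — order 1: 1; order 2: 11; order 5: 1; order 10: 1.
Total: 14.

14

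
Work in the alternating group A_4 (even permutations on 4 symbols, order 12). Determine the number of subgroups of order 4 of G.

|G| = 12 and 4 | 12, so subgroups of order 4 are possible by Lagrange.
The subgroups of order 4 are: {e, (1 2)(3 4), (1 3)(2 4), (1 4)(2 3)}.
So G has 1 subgroup of order 4.

1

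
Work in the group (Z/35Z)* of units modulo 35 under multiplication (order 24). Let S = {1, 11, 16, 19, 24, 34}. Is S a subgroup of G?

|S| = 6 divides |G| = 24, consistent with Lagrange.
S contains the identity, every element's inverse is in S, and S is closed under ·: it is a subgroup.
In fact S = ⟨19⟩.

Yes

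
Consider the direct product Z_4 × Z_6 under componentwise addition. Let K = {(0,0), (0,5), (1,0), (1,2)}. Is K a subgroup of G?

(1,0) ∈ K but its inverse (3,0) ∉ K, so K is not a subgroup.

No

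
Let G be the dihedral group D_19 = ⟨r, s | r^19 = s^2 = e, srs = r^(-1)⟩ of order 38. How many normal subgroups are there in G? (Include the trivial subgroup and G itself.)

G has 22 subgroups. Checking conjugation-invariance by order — order 1: 1/1 normal; order 2: 0/19 normal; order 19: 1/1 normal; order 38: 1/1 normal.
Total normal subgroups: 3.

3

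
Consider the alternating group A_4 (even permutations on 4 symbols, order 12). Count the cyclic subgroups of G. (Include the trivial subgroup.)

8

Group the elements of G by the cyclic subgroup they generate; each cyclic subgroup of order d accounts for φ(d) elements.
Cyclic subgroups by order — order 1: 1; order 2: 3; order 3: 4.
Total: 8.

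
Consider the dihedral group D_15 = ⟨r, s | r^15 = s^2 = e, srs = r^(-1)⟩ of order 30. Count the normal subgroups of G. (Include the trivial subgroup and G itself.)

G has 28 subgroups. Checking conjugation-invariance by order — order 1: 1/1 normal; order 2: 0/15 normal; order 3: 1/1 normal; order 5: 1/1 normal; order 6: 0/5 normal; order 10: 0/3 normal; order 15: 1/1 normal; order 30: 1/1 normal.
Total normal subgroups: 5.

5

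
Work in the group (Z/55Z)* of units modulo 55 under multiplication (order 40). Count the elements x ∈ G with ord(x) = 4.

The elements of order 4 are: 12, 23, 32, 43.
That's 4.

4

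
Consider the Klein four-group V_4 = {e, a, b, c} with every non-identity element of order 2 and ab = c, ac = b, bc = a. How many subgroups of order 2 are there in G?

|G| = 4 and 2 | 4, so subgroups of order 2 are possible by Lagrange.
The subgroups of order 2 are: {e, a}; {e, b}; {e, c}.
So G has 3 subgroups of order 2.

3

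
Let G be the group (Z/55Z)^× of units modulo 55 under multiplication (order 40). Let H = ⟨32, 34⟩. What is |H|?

4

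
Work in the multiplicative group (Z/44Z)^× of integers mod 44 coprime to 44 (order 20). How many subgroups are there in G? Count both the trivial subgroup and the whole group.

10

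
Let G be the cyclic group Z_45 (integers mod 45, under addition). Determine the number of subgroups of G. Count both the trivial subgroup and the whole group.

6

Subgroups of the cyclic group Z_45 correspond bijectively to divisors of 45.
Divisors of 45: 1, 3, 5, 9, 15, 45.
So Z_45 has 6 subgroups.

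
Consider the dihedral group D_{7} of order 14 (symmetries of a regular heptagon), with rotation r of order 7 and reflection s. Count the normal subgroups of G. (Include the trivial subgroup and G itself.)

3

G has 10 subgroups. Checking conjugation-invariance by order — order 1: 1/1 normal; order 2: 0/7 normal; order 7: 1/1 normal; order 14: 1/1 normal.
Total normal subgroups: 3.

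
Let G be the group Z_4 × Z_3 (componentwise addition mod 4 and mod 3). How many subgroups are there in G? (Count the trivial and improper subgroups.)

6

|G| = 12, so by Lagrange every subgroup order divides 12. Divisors: 1, 2, 3, 4, 6, 12.
Subgroups by order — order 1: 1; order 2: 1; order 3: 1; order 4: 1; order 6: 1; order 12: 1.
Total: 1 + 1 + 1 + 1 + 1 + 1 = 6.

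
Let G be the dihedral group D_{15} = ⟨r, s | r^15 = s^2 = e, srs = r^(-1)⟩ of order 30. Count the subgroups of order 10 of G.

|G| = 30 and 10 | 30, so subgroups of order 10 are possible by Lagrange.
The subgroups of order 10 are: {e, r^3, r^6, r^9, r^12, rs, r^4s, r^7s, r^10s, r^13s}; {e, r^3, r^6, r^9, r^12, r^2s, r^5s, r^8s, r^11s, r^14s}; {e, r^3, r^6, r^9, r^12, s, r^3s, r^6s, r^9s, r^12s}.
So G has 3 subgroups of order 10.

3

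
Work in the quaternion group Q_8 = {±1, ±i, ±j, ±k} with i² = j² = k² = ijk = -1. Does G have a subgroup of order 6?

No

6 does not divide |G| = 8, so by Lagrange no subgroup of order 6 exists.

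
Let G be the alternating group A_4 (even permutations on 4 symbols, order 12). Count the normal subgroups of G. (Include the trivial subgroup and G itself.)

G has 10 subgroups. Checking conjugation-invariance by order — order 1: 1/1 normal; order 2: 0/3 normal; order 3: 0/4 normal; order 4: 1/1 normal; order 12: 1/1 normal.
Total normal subgroups: 3.

3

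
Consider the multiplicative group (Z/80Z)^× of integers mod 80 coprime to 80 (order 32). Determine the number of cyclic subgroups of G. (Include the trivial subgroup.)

20

Group the elements of G by the cyclic subgroup they generate; each cyclic subgroup of order d accounts for φ(d) elements.
Cyclic subgroups by order — order 1: 1; order 2: 7; order 4: 12.
Total: 20.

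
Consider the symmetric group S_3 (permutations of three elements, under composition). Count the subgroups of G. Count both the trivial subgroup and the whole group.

|G| = 6, so by Lagrange every subgroup order divides 6. Divisors: 1, 2, 3, 6.
Subgroups by order — order 1: 1; order 2: 3; order 3: 1; order 6: 1.
Total: 1 + 3 + 1 + 1 = 6.

6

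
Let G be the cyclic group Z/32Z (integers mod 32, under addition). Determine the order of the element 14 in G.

16

In Z/32Z, the order of an element a is n/gcd(a, n).
gcd(14, 32) = 2, so |⟨14⟩| = 32/2 = 16.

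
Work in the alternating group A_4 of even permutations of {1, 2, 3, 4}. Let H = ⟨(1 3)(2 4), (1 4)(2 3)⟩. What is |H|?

4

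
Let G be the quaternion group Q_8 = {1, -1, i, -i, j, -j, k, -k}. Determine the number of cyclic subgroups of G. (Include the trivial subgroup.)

5

Group the elements of G by the cyclic subgroup they generate; each cyclic subgroup of order d accounts for φ(d) elements.
Cyclic subgroups by order — order 1: 1; order 2: 1; order 4: 3.
Total: 5.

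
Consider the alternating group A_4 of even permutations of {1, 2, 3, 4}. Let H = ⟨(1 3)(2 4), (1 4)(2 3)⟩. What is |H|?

4

|⟨(1 3)(2 4)⟩| = 2 and |⟨(1 4)(2 3)⟩| = 2, so |H| is a multiple of lcm(2, 2) = 2 and divides |G| = 12.
Closing under the operation: H = {e, (1 2)(3 4), (1 3)(2 4), (1 4)(2 3)}, so |H| = 4.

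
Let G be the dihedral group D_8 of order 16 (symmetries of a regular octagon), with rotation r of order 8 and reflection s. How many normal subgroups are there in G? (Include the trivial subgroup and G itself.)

7

G has 19 subgroups. Checking conjugation-invariance by order — order 1: 1/1 normal; order 2: 1/9 normal; order 4: 1/5 normal; order 8: 3/3 normal; order 16: 1/1 normal.
Total normal subgroups: 7.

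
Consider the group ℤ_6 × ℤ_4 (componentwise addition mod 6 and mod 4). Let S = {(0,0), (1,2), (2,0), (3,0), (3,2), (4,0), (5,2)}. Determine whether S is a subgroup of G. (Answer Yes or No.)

|S| = 7 does not divide |G| = 24, so by Lagrange S is not a subgroup.

No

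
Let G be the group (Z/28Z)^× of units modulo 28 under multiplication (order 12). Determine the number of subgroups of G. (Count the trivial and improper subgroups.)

10

|G| = 12, so by Lagrange every subgroup order divides 12. Divisors: 1, 2, 3, 4, 6, 12.
Subgroups by order — order 1: 1; order 2: 3; order 3: 1; order 4: 1; order 6: 3; order 12: 1.
Total: 1 + 3 + 1 + 1 + 3 + 1 = 10.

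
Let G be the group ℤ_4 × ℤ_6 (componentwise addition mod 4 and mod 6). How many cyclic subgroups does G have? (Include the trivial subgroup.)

Group the elements of G by the cyclic subgroup they generate; each cyclic subgroup of order d accounts for φ(d) elements.
Cyclic subgroups by order — order 1: 1; order 2: 3; order 3: 1; order 4: 2; order 6: 3; order 12: 2.
Total: 12.

12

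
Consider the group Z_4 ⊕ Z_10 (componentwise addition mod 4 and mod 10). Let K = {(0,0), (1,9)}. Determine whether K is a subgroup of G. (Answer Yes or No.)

(1,9) ∈ K but its inverse (3,1) ∉ K, so K is not a subgroup.

No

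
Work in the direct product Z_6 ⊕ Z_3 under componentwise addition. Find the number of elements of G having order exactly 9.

0

An element (a,b) has order lcm(ord(a), ord(b)); count pairs with lcm equal to 9.
Enumerating gives 0 such elements.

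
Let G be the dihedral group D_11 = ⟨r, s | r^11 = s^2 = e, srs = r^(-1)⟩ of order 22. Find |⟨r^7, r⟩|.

|⟨r^7⟩| = 11 and |⟨r⟩| = 11, so |H| is a multiple of lcm(11, 11) = 11 and divides |G| = 22.
Closing under the operation: H = {e, r, r^2, r^3, r^4, r^5, r^6, r^7, r^8, r^9, r^10}, so |H| = 11.

11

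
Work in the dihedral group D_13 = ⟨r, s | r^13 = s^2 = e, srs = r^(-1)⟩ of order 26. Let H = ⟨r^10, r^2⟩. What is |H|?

13

|⟨r^10⟩| = 13 and |⟨r^2⟩| = 13, so |H| is a multiple of lcm(13, 13) = 13 and divides |G| = 26.
Closing under the operation: H = {e, r, r^2, r^3, r^4, r^5, r^6, r^7, r^8, r^9, r^10, r^11, r^12}, so |H| = 13.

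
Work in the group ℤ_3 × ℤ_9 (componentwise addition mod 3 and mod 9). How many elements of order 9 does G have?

An element (a,b) has order lcm(ord(a), ord(b)); count pairs with lcm equal to 9.
Enumerating gives 18 such elements.

18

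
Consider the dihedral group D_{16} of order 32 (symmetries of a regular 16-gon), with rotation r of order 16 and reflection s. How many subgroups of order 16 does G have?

3

|G| = 32 and 16 | 32, so subgroups of order 16 are possible by Lagrange.
The subgroups of order 16 are: {e, r, r^2, r^3, r^4, r^5, r^6, r^7, r^8, r^9, r^10, r^11, r^12, r^13, r^14, r^15}; {e, r^2, r^4, r^6, r^8, r^10, r^12, r^14, s, r^2s, r^4s, r^6s, r^8s, r^10s, r^12s, r^14s}; {e, r^2, r^4, r^6, r^8, r^10, r^12, r^14, rs, r^3s, r^5s, r^7s, r^9s, r^11s, r^13s, r^15s}.
So G has 3 subgroups of order 16.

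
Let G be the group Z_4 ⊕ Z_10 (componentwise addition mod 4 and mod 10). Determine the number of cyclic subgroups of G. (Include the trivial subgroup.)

12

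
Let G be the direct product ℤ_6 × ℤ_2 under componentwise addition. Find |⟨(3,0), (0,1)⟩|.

|⟨(3,0)⟩| = 2 and |⟨(0,1)⟩| = 2, so |H| is a multiple of lcm(2, 2) = 2 and divides |G| = 12.
Closing under the operation: H = {(0,0), (0,1), (3,0), (3,1)}, so |H| = 4.

4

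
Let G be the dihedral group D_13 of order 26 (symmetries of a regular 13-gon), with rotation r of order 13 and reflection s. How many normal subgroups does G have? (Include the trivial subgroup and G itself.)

3

G has 16 subgroups. Checking conjugation-invariance by order — order 1: 1/1 normal; order 2: 0/13 normal; order 13: 1/1 normal; order 26: 1/1 normal.
Total normal subgroups: 3.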